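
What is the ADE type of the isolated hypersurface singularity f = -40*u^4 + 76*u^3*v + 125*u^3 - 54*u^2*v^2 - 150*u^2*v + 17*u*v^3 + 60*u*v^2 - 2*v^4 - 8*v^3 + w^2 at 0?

E_7

The Hessian of f at 0 has rank 1. Corank 2; j^3 = (5*u - 2*v)^3 is a perfect cube, so E-series; the 4-jet and mu = 7 give E_7.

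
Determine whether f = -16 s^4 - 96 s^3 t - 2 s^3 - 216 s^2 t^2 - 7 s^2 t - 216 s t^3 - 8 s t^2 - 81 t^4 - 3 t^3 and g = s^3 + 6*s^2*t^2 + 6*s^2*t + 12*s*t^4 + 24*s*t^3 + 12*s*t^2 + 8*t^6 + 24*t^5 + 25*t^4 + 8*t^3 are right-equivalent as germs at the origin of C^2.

No.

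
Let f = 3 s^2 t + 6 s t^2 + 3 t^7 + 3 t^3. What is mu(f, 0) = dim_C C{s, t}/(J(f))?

8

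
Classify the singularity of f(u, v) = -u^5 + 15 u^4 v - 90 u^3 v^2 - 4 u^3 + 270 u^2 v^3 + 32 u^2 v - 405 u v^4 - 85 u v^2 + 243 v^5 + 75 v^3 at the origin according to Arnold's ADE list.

D_{6}

The Hessian of f at 0 is [[0, 0], [0, 0]] with rank 0, so corank 2. A Groebner basis of the Jacobian ideal J(f) in C{u,v} is {32*u*v/5 + v^4 - 16*v^2, u*v^2 - 5*v^3/2, u^2 - 11*u*v/2 + 15*v^2/2}; counting standard monomials gives mu = 6. Corank 2; j^3 = -(u - 3*v)*(2*u - 5*v)^2 has shape L^2 M (L != M), so D-series; mu = 6 gives D_6.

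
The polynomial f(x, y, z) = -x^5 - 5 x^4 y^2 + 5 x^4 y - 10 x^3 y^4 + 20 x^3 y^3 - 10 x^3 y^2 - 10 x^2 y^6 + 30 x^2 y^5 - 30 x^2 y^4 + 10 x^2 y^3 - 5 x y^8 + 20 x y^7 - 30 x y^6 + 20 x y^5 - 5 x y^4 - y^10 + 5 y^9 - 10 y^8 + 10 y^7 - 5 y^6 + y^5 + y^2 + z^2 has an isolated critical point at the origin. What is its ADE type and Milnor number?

Type A_4, Milnor number mu = 4.

The Hessian of f at 0 has rank 2. Corank 1: A-series; mu = 4 gives A_4.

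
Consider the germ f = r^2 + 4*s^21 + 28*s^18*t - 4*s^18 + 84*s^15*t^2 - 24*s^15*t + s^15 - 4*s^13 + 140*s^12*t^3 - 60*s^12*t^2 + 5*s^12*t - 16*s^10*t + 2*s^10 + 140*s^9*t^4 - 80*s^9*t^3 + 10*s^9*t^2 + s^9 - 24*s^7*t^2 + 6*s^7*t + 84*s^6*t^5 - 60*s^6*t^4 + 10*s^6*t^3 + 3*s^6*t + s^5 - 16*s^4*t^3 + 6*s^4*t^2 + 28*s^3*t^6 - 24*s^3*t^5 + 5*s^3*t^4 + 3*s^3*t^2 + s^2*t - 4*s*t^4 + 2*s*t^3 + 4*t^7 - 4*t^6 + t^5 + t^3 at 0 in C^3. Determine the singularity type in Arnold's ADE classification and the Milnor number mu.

Type D4, Milnor number mu = 4.

The Hessian of f at 0 has rank 1. Corank 2; j^3 = t*(s^2 + t^2) splits into three distinct lines over C (the quadratic factor has nonzero discriminant), so D_4.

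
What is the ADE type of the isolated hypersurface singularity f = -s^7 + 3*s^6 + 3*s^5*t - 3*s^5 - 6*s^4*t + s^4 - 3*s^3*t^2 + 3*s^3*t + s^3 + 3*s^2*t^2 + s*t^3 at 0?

The Hessian of f at 0 has rank 0. Corank 2; j^3 = s^3 is a perfect cube, so E-series; the 4-jet and mu = 7 give E_7.

E7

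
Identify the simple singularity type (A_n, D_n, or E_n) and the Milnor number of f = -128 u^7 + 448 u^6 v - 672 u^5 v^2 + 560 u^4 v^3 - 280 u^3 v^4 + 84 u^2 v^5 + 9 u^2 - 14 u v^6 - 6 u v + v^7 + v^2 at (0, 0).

Type A_6, Milnor number mu = 6.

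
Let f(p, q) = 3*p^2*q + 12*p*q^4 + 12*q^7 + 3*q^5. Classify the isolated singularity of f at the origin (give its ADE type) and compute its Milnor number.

Type D6, Milnor number mu = 6.

The Hessian of f at 0 has rank 0. Corank 2; j^3 = 3*p^2*q has shape L^2 M (L != M), so D-series; mu = 6 gives D_6.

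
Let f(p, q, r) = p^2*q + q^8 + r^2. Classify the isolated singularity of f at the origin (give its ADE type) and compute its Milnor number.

Type D9, Milnor number mu = 9.

The Hessian of f at 0 has rank 1. Corank 2; j^3 = p^2*q has shape L^2 M (L != M), so D-series; mu = 9 gives D_9.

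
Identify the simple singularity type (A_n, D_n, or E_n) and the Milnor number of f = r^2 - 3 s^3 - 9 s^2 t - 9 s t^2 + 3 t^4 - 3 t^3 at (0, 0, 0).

The Hessian of f at 0 has rank 1. Corank 2; j^3 = -3*(s + t)^3 is a perfect cube, so E-series; the 4-jet and mu = 6 give E_6.

Type E_{6}, Milnor number mu = 6.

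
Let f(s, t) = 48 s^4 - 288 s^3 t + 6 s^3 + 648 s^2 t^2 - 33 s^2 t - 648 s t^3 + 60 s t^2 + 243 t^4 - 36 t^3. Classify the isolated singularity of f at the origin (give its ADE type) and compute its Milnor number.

Type D_{5}, Milnor number mu = 5.

The Hessian of f at 0 has rank 0. Corank 2; j^3 = 3*(s - 2*t)^2*(2*s - 3*t) has shape L^2 M (L != M), so D-series; mu = 5 gives D_5.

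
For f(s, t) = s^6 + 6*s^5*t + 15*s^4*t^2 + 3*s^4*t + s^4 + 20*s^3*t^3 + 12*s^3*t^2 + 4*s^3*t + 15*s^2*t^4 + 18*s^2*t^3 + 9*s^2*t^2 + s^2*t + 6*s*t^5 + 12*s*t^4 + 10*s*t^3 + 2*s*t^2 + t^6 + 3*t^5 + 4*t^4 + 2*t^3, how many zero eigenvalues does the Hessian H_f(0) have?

Hessian at 0 has rank 0.

2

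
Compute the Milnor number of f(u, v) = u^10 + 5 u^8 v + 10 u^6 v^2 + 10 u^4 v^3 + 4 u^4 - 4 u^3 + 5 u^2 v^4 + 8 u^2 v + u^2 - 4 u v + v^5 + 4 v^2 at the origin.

The Hessian of f at 0 is [[2, -4], [-4, 8]] with rank 1, so corank 1. A Groebner basis of the Jacobian ideal J(f) in C{u,v} is {-u/64 + v^3 + v^2/8 + v/32, u^2 - u/2 + v, u*v - u/8 - v^2 + v/4}; counting standard monomials gives mu = 4. Corank 1: A-series; mu = 4 gives A_4.

4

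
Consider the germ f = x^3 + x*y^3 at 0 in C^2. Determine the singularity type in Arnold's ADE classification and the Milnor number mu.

The Hessian of f at 0 is [[0, 0], [0, 0]] with rank 0, so corank 2. A Groebner basis of the Jacobian ideal J(f) in C{x,y} is {x^3, x*y^2, 3*x^2 + y^3}; counting standard monomials gives mu = 7. Corank 2; j^3 = x^3 is a perfect cube, so E-series; the 4-jet and mu = 7 give E_7.

Type E_{7}, Milnor number mu = 7.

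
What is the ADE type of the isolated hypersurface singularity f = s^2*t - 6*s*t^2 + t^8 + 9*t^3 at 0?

D_9

The Hessian of f at 0 is [[0, 0], [0, 0]] with rank 0, so corank 2. A Groebner basis of the Jacobian ideal J(f) in C{s,t} is {s^2/8 + t^7 - 9*t^2/8, s^3 - 27*t^3, s*t - 3*t^2}; counting standard monomials gives mu = 9. Corank 2; j^3 = t*(s - 3*t)^2 has shape L^2 M (L != M), so D-series; mu = 9 gives D_9.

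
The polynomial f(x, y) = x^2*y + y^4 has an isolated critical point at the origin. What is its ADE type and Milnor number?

Type D_{5}, Milnor number mu = 5.

The Hessian of f at 0 has rank 0. Corank 2; j^3 = x^2*y has shape L^2 M (L != M), so D-series; mu = 5 gives D_5.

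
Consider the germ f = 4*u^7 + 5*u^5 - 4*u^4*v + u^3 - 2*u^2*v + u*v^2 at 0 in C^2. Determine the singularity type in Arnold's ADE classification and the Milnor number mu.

The Hessian of f at 0 has rank 0. Corank 2; j^3 = u*(u - v)^2 has shape L^2 M (L != M), so D-series; mu = 6 gives D_6.

Type D6, Milnor number mu = 6.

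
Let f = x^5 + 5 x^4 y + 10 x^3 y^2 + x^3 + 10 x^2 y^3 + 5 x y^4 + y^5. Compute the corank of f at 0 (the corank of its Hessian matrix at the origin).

2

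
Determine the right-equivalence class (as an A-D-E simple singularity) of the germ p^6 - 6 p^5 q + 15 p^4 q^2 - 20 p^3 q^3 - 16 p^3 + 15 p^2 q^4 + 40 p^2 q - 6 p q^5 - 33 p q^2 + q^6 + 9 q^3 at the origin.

The Hessian of f at 0 has rank 0. Corank 2; j^3 = -(p - q)*(4*p - 3*q)^2 has shape L^2 M (L != M), so D-series; mu = 7 gives D_7.

D_{7}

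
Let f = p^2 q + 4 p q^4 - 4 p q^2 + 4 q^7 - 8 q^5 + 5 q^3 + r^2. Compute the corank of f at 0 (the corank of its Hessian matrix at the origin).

Hessian at 0 has rank 1.

2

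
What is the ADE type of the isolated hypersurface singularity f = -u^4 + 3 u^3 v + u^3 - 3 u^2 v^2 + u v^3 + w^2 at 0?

E7

The Hessian of f at 0 has rank 1. Corank 2; j^3 = u^3 is a perfect cube, so E-series; the 4-jet and mu = 7 give E_7.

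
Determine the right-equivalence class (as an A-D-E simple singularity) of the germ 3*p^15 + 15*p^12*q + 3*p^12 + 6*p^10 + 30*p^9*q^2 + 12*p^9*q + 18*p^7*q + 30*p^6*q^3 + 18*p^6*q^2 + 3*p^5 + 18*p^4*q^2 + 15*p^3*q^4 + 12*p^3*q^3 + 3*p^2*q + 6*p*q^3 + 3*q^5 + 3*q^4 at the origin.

D_5

The Hessian of f at 0 is [[0, 0], [0, 0]] with rank 0, so corank 2. A Groebner basis of the Jacobian ideal J(f) in C{p,q} is {p*q^2, p*q + q^3, p^2 - 4*p*q}; counting standard monomials gives mu = 5. Corank 2; j^3 = 3*p^2*q has shape L^2 M (L != M), so D-series; mu = 5 gives D_5.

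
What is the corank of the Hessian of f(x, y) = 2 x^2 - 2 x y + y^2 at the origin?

0

Hessian at 0 has rank 2.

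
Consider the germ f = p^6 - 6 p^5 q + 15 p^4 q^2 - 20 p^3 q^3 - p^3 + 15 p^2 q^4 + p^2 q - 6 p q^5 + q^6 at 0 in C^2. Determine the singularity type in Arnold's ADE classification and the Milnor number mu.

Type D_{7}, Milnor number mu = 7.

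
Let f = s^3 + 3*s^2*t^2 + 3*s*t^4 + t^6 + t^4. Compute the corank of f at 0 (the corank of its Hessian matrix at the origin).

2

The Hessian at 0 is [[0, 0], [0, 0]] of rank 0; hence corank 2.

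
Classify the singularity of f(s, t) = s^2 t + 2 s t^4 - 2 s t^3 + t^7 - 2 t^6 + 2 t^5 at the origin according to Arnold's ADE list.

D6

The Hessian of f at 0 has rank 0. Corank 2; j^3 = s^2*t has shape L^2 M (L != M), so D-series; mu = 6 gives D_6.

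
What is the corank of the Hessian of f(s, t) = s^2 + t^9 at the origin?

1

Hessian at 0 has rank 1.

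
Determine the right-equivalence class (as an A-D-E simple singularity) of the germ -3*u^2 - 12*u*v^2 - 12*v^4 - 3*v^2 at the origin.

The Hessian of f at 0 has rank 2. Corank 0: nondegenerate Morse point, so A_1.

A1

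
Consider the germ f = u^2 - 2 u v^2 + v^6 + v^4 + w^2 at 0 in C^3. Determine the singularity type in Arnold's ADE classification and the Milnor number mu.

The Hessian of f at 0 has rank 2. Corank 1: A-series; mu = 5 gives A_5.

Type A5, Milnor number mu = 5.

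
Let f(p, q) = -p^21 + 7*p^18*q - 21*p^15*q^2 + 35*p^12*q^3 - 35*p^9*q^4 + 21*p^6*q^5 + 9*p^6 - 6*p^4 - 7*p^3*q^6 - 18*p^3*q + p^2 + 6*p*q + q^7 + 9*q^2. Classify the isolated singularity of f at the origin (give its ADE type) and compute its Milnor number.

Type A_6, Milnor number mu = 6.

The Hessian of f at 0 has rank 1. Corank 1: A-series; mu = 6 gives A_6.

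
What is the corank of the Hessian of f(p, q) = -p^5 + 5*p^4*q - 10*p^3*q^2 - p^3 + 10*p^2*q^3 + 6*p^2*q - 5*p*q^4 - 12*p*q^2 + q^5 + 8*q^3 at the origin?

2

Hessian at 0 has rank 0.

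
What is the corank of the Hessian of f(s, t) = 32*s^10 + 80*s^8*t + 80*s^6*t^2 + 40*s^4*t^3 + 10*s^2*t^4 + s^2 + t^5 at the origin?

1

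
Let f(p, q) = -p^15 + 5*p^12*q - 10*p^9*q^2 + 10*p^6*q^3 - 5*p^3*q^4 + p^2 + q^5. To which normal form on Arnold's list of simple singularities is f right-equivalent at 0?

A4

The Hessian of f at 0 has rank 1. Corank 1: A-series; mu = 4 gives A_4.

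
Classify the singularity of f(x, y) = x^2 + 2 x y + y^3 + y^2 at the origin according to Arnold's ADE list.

The Hessian of f at 0 has rank 1. Corank 1: A-series; mu = 2 gives A_2.

A2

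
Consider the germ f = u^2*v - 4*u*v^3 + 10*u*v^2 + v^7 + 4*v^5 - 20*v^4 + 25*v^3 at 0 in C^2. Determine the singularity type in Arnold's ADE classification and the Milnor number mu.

Type D_{8}, Milnor number mu = 8.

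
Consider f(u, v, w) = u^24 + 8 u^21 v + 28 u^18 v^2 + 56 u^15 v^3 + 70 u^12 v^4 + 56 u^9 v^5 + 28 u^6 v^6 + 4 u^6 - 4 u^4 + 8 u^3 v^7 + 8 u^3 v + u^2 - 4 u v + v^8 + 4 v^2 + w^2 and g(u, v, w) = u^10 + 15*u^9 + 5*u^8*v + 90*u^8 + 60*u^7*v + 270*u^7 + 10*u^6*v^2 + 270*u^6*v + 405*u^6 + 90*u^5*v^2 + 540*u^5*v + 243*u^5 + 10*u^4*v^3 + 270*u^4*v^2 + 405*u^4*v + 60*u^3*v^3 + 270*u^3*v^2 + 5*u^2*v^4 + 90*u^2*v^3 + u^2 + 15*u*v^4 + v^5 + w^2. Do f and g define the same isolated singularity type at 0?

No.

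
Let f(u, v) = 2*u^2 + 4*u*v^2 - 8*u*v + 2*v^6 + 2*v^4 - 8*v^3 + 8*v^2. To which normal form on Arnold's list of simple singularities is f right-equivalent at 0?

The Hessian of f at 0 has rank 1. Corank 1: A-series; mu = 5 gives A_5.

A_{5}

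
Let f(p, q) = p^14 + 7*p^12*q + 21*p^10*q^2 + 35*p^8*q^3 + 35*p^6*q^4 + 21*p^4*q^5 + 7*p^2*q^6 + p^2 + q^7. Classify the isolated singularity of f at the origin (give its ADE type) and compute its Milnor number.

The Hessian of f at 0 is [[2, 0], [0, 0]] with rank 1, so corank 1. A Groebner basis of the Jacobian ideal J(f) in C{p,q} is {q^6, p}; counting standard monomials gives mu = 6. Corank 1: A-series; mu = 6 gives A_6.

Type A6, Milnor number mu = 6.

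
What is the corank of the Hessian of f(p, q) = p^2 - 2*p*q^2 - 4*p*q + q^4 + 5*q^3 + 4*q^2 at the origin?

Hessian at 0 has rank 1.

1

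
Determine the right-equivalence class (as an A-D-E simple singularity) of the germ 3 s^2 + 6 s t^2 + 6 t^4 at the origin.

The Hessian of f at 0 is [[6, 0], [0, 0]] with rank 1, so corank 1. A Groebner basis of the Jacobian ideal J(f) in C{s,t} is {s^2, s*t, s + t^2}; counting standard monomials gives mu = 3. Corank 1: A-series; mu = 3 gives A_3.

A3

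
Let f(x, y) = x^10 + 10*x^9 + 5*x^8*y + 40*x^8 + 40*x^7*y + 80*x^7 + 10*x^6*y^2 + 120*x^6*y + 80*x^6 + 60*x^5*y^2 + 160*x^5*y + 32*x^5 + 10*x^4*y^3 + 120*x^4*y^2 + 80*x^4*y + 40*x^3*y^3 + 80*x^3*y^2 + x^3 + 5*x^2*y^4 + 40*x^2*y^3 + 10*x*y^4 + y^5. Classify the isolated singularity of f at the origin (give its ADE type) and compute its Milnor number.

Type E_{8}, Milnor number mu = 8.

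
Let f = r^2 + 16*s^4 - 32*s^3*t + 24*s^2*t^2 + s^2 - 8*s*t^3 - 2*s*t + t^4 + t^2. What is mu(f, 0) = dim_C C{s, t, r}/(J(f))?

3

The Hessian of f at 0 has rank 2. Corank 1: A-series; mu = 3 gives A_3.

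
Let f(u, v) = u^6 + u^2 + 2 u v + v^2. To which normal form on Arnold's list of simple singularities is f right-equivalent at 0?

A_{5}

The Hessian of f at 0 is [[2, 2], [2, 2]] with rank 1, so corank 1. A Groebner basis of the Jacobian ideal J(f) in C{u,v} is {v^5, u + v}; counting standard monomials gives mu = 5. Corank 1: A-series; mu = 5 gives A_5.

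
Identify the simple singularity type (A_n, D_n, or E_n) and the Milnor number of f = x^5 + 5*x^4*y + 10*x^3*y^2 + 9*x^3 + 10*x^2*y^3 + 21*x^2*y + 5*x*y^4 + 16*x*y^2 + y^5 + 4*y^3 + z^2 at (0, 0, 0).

The Hessian of f at 0 has rank 1. Corank 2; j^3 = (x + y)*(3*x + 2*y)^2 has shape L^2 M (L != M), so D-series; mu = 6 gives D_6.

Type D_{6}, Milnor number mu = 6.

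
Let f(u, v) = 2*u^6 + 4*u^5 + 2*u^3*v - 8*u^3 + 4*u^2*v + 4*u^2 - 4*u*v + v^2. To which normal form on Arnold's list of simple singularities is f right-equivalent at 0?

A_{5}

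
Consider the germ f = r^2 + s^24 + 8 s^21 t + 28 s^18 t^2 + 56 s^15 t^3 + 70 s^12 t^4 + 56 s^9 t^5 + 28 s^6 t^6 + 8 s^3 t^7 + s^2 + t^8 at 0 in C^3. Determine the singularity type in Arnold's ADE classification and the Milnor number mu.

The Hessian of f at 0 has rank 2. Corank 1: A-series; mu = 7 gives A_7.

Type A7, Milnor number mu = 7.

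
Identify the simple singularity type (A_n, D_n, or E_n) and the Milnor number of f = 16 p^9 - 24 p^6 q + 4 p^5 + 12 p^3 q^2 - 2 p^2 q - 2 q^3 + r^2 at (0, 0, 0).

Type D_{4}, Milnor number mu = 4.

The Hessian of f at 0 has rank 1. Corank 2; j^3 = -2*q*(p^2 + q^2) splits into three distinct lines over C (the quadratic factor has nonzero discriminant), so D_4.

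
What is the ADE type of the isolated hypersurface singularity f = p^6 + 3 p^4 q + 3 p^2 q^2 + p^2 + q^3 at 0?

A_{2}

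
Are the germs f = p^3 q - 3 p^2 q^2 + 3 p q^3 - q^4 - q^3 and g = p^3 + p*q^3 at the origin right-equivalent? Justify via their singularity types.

The Hessian of f at 0 is [[0, 0], [0, 0]] with rank 0, so corank 2. A Groebner basis of the Jacobian ideal J(f) in C{p,q} is {p^3 - 3*p*q^2 - 3*q^2, p^2*q - 2*p*q^2, q^3}; counting standard monomials gives mu = 7. Corank 2; j^3 = -q^3 is a perfect cube, so E-series; the 4-jet and mu = 7 give E_7. The Hessian of g at 0 is [[0, 0], [0, 0]] with rank 0, so corank 2. A Groebner basis of the Jacobian ideal J(g) in C{p,q} is {p^3, p*q^2, 3*p^2 + q^3}; counting standard monomials gives mu = 7. Corank 2; j^3 = p^3 is a perfect cube, so E-series; the 4-jet and mu = 7 give E_7. Both have type E_7, hence right-equivalent.

Yes.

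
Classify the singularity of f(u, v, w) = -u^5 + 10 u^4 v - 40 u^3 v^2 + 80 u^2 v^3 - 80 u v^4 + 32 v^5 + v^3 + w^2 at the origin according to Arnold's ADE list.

The Hessian of f at 0 has rank 1. Corank 2; j^3 = v^3 is a perfect cube, so E-series; the 5-jet and mu = 8 give E_8.

E_{8}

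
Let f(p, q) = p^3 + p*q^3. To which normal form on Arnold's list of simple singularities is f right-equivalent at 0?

E_{7}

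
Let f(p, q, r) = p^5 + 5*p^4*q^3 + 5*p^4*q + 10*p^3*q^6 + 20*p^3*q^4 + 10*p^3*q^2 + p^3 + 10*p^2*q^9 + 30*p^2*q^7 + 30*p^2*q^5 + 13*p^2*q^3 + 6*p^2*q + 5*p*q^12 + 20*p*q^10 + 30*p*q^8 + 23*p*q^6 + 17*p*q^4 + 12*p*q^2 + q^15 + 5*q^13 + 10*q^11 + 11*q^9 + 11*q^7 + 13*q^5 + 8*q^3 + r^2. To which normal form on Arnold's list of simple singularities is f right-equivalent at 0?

The Hessian of f at 0 has rank 1. Corank 2; j^3 = (p + 2*q)^3 is a perfect cube, so E-series; the 5-jet and mu = 8 give E_8.

E_8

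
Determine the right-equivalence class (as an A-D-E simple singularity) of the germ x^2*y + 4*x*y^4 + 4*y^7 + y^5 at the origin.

D_6

The Hessian of f at 0 has rank 0. Corank 2; j^3 = x^2*y has shape L^2 M (L != M), so D-series; mu = 6 gives D_6.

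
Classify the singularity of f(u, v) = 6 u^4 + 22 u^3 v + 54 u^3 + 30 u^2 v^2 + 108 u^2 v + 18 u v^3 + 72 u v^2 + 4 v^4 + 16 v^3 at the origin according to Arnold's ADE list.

E_{7}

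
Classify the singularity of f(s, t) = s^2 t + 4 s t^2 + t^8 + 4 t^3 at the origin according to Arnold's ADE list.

The Hessian of f at 0 has rank 0. Corank 2; j^3 = t*(s + 2*t)^2 has shape L^2 M (L != M), so D-series; mu = 9 gives D_9.

D_9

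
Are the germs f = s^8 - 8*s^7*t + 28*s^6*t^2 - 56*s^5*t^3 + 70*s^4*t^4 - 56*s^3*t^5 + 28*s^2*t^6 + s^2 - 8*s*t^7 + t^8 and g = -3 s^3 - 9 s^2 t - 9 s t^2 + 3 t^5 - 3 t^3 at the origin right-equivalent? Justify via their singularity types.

No.

The Hessian of f at 0 has rank 1. Corank 1: A-series; mu = 7 gives A_7. The Hessian of g at 0 has rank 0. Corank 2; j^3 = -3*(s + t)^3 is a perfect cube, so E-series; the 5-jet and mu = 8 give E_8. f is A_7 but g is E_8, hence not right-equivalent.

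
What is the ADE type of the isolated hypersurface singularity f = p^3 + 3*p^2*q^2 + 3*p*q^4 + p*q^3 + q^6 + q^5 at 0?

E_7

The Hessian of f at 0 has rank 0. Corank 2; j^3 = p^3 is a perfect cube, so E-series; the 4-jet and mu = 7 give E_7.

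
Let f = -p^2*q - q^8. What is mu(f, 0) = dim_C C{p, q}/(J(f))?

The Hessian of f at 0 has rank 0. Corank 2; j^3 = -p^2*q has shape L^2 M (L != M), so D-series; mu = 9 gives D_9.

9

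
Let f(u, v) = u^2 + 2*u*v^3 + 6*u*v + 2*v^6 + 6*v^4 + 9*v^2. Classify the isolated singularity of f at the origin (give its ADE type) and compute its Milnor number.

The Hessian of f at 0 is [[2, 6], [6, 18]] with rank 1, so corank 1. A Groebner basis of the Jacobian ideal J(f) in C{u,v} is {u*v^2 - 3*u - 9*v, u + v^3 + 3*v, u^2 + 6*u*v + 9*v^2}; counting standard monomials gives mu = 5. Corank 1: A-series; mu = 5 gives A_5.

Type A_5, Milnor number mu = 5.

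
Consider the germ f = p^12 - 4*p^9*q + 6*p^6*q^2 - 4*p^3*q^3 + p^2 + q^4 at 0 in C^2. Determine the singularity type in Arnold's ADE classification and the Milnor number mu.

The Hessian of f at 0 is [[2, 0], [0, 0]] with rank 1, so corank 1. A Groebner basis of the Jacobian ideal J(f) in C{p,q} is {q^3, p}; counting standard monomials gives mu = 3. Corank 1: A-series; mu = 3 gives A_3.

Type A_{3}, Milnor number mu = 3.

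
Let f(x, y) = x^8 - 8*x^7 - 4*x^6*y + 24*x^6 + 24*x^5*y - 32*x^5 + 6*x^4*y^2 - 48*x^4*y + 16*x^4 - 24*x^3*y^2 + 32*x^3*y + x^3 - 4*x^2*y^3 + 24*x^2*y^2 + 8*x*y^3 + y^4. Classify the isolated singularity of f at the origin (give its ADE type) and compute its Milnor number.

The Hessian of f at 0 has rank 0. Corank 2; j^3 = x^3 is a perfect cube, so E-series; the 4-jet and mu = 6 give E_6.

Type E6, Milnor number mu = 6.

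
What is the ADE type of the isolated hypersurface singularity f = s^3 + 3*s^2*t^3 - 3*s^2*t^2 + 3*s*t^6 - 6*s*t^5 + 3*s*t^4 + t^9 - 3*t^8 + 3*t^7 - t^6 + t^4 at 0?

E6

The Hessian of f at 0 has rank 0. Corank 2; j^3 = s^3 is a perfect cube, so E-series; the 4-jet and mu = 6 give E_6.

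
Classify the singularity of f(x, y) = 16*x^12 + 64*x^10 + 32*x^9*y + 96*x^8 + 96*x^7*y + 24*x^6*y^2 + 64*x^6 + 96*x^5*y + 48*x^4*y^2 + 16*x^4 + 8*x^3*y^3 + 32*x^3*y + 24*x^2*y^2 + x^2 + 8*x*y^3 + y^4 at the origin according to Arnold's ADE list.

The Hessian of f at 0 is [[2, 0], [0, 0]] with rank 1, so corank 1. A Groebner basis of the Jacobian ideal J(f) in C{x,y} is {y^3, x}; counting standard monomials gives mu = 3. Corank 1: A-series; mu = 3 gives A_3.

A_3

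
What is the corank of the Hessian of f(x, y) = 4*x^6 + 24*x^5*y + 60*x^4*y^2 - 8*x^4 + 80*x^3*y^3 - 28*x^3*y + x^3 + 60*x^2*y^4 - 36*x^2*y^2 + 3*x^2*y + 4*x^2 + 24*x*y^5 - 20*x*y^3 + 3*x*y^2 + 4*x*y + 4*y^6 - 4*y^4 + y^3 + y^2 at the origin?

1

The Hessian at 0 is [[8, 4], [4, 2]] of rank 1; hence corank 1.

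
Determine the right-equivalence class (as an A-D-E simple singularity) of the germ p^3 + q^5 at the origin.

The Hessian of f at 0 has rank 0. Corank 2; j^3 = p^3 is a perfect cube, so E-series; the 5-jet and mu = 8 give E_8.

E8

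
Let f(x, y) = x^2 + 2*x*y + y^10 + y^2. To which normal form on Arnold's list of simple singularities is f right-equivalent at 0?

A9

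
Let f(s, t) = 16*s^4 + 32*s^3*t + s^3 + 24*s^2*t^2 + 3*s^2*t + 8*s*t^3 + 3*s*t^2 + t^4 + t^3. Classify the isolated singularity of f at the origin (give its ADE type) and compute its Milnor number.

The Hessian of f at 0 has rank 0. Corank 2; j^3 = (s + t)^3 is a perfect cube, so E-series; the 4-jet and mu = 6 give E_6.

Type E_6, Milnor number mu = 6.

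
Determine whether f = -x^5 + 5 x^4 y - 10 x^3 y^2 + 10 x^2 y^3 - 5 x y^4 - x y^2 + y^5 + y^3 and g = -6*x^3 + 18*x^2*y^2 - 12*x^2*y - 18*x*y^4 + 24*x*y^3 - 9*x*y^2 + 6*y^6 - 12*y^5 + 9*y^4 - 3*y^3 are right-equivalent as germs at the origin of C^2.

No.

The Hessian of f at 0 is [[0, 0], [0, 0]] with rank 0, so corank 2. A Groebner basis of the Jacobian ideal J(f) in C{x,y} is {x^4 + y^2/5, y^3, x*y - y^2}; counting standard monomials gives mu = 6. Corank 2; j^3 = -y^2*(x - y) has shape L^2 M (L != M), so D-series; mu = 6 gives D_6. The Hessian of g at 0 is [[0, 0], [0, 0]] with rank 0, so corank 2. A Groebner basis of the Jacobian ideal J(g) in C{x,y} is {y^3, x^2 - 3*y^2/2, x*y + 3*y^2/2}; counting standard monomials gives mu = 4. Corank 2; j^3 = -3*(x + y)*(2*x^2 + 2*x*y + y^2) splits into three distinct lines over C (the quadratic factor has nonzero discriminant), so D_4. f is D_6 but g is D_4, hence not right-equivalent.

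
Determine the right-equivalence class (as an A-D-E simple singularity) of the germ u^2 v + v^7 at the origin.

D_8

The Hessian of f at 0 has rank 0. Corank 2; j^3 = u^2*v has shape L^2 M (L != M), so D-series; mu = 8 gives D_8.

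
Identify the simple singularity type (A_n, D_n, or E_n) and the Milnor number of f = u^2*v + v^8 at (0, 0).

Type D_{9}, Milnor number mu = 9.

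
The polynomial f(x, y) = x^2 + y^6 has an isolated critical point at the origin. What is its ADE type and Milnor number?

Type A_{5}, Milnor number mu = 5.

The Hessian of f at 0 has rank 1. Corank 1: A-series; mu = 5 gives A_5.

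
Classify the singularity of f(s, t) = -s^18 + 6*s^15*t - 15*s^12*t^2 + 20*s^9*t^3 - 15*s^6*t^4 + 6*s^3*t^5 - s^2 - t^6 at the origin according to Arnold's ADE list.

A_{5}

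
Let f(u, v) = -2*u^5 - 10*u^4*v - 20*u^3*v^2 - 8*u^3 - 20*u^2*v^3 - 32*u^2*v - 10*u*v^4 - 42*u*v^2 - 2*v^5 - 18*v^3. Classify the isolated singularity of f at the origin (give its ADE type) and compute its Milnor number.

The Hessian of f at 0 is [[0, 0], [0, 0]] with rank 0, so corank 2. A Groebner basis of the Jacobian ideal J(f) in C{u,v} is {32*u*v/5 + v^4 + 48*v^2/5, u*v^2 + 3*v^3/2, u^2 + 5*u*v/2 + 3*v^2/2}; counting standard monomials gives mu = 6. Corank 2; j^3 = -2*(u + v)*(2*u + 3*v)^2 has shape L^2 M (L != M), so D-series; mu = 6 gives D_6.

Type D6, Milnor number mu = 6.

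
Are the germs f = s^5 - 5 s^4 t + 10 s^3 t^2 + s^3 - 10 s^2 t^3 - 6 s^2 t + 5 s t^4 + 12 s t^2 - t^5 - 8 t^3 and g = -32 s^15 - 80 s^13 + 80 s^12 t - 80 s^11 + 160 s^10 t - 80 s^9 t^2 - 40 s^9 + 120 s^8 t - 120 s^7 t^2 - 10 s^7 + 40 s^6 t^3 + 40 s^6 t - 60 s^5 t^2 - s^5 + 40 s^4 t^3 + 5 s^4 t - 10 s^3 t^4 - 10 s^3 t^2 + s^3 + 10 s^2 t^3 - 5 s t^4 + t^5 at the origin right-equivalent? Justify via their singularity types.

The Hessian of f at 0 is [[0, 0], [0, 0]] with rank 0, so corank 2. A Groebner basis of the Jacobian ideal J(f) in C{s,t} is {t^5, s*t^3 - 7*t^4/4, s^2 - 4*s*t + 4*t^2}; counting standard monomials gives mu = 8. Corank 2; j^3 = (s - 2*t)^3 is a perfect cube, so E-series; the 5-jet and mu = 8 give E_8. The Hessian of g at 0 is [[0, 0], [0, 0]] with rank 0, so corank 2. A Groebner basis of the Jacobian ideal J(g) in C{s,t} is {t^5, s*t^3 - t^4/4, s^2}; counting standard monomials gives mu = 8. Corank 2; j^3 = s^3 is a perfect cube, so E-series; the 5-jet and mu = 8 give E_8. Both have type E_8, hence right-equivalent.

Yes.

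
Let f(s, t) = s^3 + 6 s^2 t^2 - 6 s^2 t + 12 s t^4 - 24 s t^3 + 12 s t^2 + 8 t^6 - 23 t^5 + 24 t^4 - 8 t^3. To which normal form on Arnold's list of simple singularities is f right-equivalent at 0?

The Hessian of f at 0 has rank 0. Corank 2; j^3 = (s - 2*t)^3 is a perfect cube, so E-series; the 5-jet and mu = 8 give E_8.

E_8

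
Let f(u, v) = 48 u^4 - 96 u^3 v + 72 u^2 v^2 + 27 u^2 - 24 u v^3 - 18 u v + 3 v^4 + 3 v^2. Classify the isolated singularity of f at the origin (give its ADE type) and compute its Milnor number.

Type A_3, Milnor number mu = 3.

The Hessian of f at 0 has rank 1. Corank 1: A-series; mu = 3 gives A_3.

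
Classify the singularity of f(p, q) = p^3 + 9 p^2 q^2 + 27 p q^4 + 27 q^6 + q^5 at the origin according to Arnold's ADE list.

E_{8}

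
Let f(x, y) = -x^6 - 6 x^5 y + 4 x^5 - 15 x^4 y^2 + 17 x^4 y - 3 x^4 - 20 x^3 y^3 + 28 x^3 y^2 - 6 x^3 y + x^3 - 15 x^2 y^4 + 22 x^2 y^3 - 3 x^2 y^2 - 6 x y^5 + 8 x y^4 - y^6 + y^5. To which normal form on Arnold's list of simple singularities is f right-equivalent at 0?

E8

The Hessian of f at 0 is [[0, 0], [0, 0]] with rank 0, so corank 2. A Groebner basis of the Jacobian ideal J(f) in C{x,y} is {-x^2/8 + x*y^3 + x*y^2/4, x^2/2 - x*y^2 + y^4, x^3, x^2*y - x^2/4 + x*y^2/2}; counting standard monomials gives mu = 8. Corank 2; j^3 = x^3 is a perfect cube, so E-series; the 5-jet and mu = 8 give E_8.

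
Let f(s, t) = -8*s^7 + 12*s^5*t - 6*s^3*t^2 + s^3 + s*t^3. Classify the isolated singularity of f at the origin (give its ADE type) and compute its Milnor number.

The Hessian of f at 0 is [[0, 0], [0, 0]] with rank 0, so corank 2. A Groebner basis of the Jacobian ideal J(f) in C{s,t} is {s^3, s*t^2, 3*s^2 + t^3}; counting standard monomials gives mu = 7. Corank 2; j^3 = s^3 is a perfect cube, so E-series; the 4-jet and mu = 7 give E_7.

Type E7, Milnor number mu = 7.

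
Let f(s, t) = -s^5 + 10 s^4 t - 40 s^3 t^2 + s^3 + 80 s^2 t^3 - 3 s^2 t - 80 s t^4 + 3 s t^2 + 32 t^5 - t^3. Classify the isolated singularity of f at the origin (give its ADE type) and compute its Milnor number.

Type E_{8}, Milnor number mu = 8.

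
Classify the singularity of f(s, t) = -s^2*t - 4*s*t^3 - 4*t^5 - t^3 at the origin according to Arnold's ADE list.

The Hessian of f at 0 has rank 0. Corank 2; j^3 = -t*(s^2 + t^2) splits into three distinct lines over C (the quadratic factor has nonzero discriminant), so D_4.

D_{4}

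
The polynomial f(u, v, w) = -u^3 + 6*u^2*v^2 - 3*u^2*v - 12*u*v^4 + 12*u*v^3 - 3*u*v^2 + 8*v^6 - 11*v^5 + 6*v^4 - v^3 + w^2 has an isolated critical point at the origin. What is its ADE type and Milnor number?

Type E_8, Milnor number mu = 8.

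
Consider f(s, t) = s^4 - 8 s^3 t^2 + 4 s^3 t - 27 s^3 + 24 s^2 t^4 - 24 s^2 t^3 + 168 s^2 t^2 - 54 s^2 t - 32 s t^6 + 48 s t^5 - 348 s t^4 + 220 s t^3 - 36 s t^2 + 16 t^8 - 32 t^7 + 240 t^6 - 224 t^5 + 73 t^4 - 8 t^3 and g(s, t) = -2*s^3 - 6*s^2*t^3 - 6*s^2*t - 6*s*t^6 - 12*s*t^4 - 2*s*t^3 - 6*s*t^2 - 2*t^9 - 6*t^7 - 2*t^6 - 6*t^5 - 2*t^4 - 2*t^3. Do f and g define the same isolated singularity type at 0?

The Hessian of f at 0 has rank 0. Corank 2; j^3 = -(3*s + 2*t)^3 is a perfect cube, so E-series; the 4-jet and mu = 6 give E_6. The Hessian of g at 0 has rank 0. Corank 2; j^3 = -2*(s + t)^3 is a perfect cube, so E-series; the 4-jet and mu = 7 give E_7. f is E_6 but g is E_7, hence not right-equivalent.

No.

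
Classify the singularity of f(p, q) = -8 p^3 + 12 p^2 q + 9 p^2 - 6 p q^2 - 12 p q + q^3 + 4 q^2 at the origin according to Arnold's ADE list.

The Hessian of f at 0 has rank 1. Corank 1: A-series; mu = 2 gives A_2.

A_2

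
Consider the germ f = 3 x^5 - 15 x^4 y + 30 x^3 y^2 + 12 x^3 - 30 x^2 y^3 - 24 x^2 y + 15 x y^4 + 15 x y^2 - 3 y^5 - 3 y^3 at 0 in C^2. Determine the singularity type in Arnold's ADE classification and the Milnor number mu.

The Hessian of f at 0 has rank 0. Corank 2; j^3 = 3*(x - y)*(2*x - y)^2 has shape L^2 M (L != M), so D-series; mu = 6 gives D_6.

Type D_{6}, Milnor number mu = 6.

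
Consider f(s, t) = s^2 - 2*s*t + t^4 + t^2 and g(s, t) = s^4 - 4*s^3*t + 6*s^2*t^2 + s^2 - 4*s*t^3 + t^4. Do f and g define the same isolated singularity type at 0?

The Hessian of f at 0 has rank 1. Corank 1: A-series; mu = 3 gives A_3. The Hessian of g at 0 has rank 1. Corank 1: A-series; mu = 3 gives A_3. Both have type A_3, hence right-equivalent.

Yes.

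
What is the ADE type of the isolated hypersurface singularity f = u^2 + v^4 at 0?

The Hessian of f at 0 has rank 1. Corank 1: A-series; mu = 3 gives A_3.

A_{3}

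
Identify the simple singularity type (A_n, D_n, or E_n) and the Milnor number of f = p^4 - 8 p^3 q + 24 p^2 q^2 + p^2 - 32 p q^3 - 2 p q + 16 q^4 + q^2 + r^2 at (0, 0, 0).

The Hessian of f at 0 has rank 2. Corank 1: A-series; mu = 3 gives A_3.

Type A_{3}, Milnor number mu = 3.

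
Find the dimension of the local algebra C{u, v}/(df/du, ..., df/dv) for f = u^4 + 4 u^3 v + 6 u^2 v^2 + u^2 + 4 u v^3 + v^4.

3

The Hessian of f at 0 has rank 1. Corank 1: A-series; mu = 3 gives A_3.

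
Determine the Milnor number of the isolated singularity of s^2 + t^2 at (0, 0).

1

The Hessian of f at 0 is [[2, 0], [0, 2]] with rank 2, so corank 0. A Groebner basis of the Jacobian ideal J(f) in C{s,t} is {s, t}; counting standard monomials gives mu = 1. Corank 0: nondegenerate Morse point, so A_1.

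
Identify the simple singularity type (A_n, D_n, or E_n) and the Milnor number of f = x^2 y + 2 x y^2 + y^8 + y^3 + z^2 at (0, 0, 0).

Type D_9, Milnor number mu = 9.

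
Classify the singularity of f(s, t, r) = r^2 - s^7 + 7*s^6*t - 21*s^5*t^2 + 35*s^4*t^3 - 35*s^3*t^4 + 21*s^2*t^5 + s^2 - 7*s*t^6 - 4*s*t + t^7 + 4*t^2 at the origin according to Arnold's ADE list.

A6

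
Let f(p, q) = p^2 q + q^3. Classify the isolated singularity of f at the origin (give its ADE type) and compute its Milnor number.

The Hessian of f at 0 has rank 0. Corank 2; j^3 = q*(p^2 + q^2) splits into three distinct lines over C (the quadratic factor has nonzero discriminant), so D_4.

Type D4, Milnor number mu = 4.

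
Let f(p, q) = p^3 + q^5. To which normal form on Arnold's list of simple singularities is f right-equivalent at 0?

E8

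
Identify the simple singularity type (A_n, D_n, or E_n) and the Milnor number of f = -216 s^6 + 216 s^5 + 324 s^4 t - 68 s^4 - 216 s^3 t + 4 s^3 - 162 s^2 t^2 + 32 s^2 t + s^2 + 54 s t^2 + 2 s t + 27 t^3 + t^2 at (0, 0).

Type A_{2}, Milnor number mu = 2.

The Hessian of f at 0 is [[2, 2], [2, 2]] with rank 1, so corank 1. A Groebner basis of the Jacobian ideal J(f) in C{s,t} is {t^2, s + t}; counting standard monomials gives mu = 2. Corank 1: A-series; mu = 2 gives A_2.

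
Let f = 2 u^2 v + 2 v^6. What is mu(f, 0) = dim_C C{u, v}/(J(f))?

7

The Hessian of f at 0 has rank 0. Corank 2; j^3 = 2*u^2*v has shape L^2 M (L != M), so D-series; mu = 7 gives D_7.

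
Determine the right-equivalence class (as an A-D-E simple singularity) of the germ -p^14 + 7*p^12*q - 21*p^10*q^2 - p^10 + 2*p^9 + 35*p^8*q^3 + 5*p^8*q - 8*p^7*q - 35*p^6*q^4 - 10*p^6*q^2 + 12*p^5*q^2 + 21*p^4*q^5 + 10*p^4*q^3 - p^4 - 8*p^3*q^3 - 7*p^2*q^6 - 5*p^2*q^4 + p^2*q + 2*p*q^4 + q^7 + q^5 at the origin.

The Hessian of f at 0 has rank 0. Corank 2; j^3 = p^2*q has shape L^2 M (L != M), so D-series; mu = 6 gives D_6.

D_{6}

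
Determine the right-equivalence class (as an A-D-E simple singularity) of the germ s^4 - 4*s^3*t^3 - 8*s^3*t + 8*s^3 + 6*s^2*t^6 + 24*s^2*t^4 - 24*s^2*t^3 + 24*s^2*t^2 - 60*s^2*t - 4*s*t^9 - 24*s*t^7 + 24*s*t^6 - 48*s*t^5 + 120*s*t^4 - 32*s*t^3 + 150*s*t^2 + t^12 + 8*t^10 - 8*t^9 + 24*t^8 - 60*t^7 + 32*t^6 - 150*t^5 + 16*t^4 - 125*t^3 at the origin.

The Hessian of f at 0 has rank 0. Corank 2; j^3 = (2*s - 5*t)^3 is a perfect cube, so E-series; the 4-jet and mu = 6 give E_6.

E6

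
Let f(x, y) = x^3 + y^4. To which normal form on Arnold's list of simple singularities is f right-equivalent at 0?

E_6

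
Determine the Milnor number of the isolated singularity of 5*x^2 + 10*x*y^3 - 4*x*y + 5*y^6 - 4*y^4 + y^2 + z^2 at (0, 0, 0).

1

The Hessian of f at 0 has rank 3. Corank 0: nondegenerate Morse point, so A_1.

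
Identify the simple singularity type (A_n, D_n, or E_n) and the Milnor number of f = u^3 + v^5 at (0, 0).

The Hessian of f at 0 has rank 0. Corank 2; j^3 = u^3 is a perfect cube, so E-series; the 5-jet and mu = 8 give E_8.

Type E_{8}, Milnor number mu = 8.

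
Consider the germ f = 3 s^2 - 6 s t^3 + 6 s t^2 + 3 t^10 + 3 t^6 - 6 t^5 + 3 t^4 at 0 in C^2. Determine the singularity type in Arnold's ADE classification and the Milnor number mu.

Type A_{9}, Milnor number mu = 9.

The Hessian of f at 0 has rank 1. Corank 1: A-series; mu = 9 gives A_9.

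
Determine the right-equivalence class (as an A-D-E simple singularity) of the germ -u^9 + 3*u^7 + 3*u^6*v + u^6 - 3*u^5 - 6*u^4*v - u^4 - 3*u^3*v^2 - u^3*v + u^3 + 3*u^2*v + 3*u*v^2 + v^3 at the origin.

E_7

The Hessian of f at 0 has rank 0. Corank 2; j^3 = (u + v)^3 is a perfect cube, so E-series; the 4-jet and mu = 7 give E_7.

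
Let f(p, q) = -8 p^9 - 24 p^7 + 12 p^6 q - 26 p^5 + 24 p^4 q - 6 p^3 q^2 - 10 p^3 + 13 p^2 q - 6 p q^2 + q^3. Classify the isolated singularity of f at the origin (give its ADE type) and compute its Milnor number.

Type D4, Milnor number mu = 4.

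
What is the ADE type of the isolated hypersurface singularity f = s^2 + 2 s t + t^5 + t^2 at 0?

A_{4}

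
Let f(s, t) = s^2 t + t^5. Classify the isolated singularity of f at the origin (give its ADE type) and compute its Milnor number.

Type D6, Milnor number mu = 6.

The Hessian of f at 0 is [[0, 0], [0, 0]] with rank 0, so corank 2. A Groebner basis of the Jacobian ideal J(f) in C{s,t} is {s^2/5 + t^4, s^3, s*t}; counting standard monomials gives mu = 6. Corank 2; j^3 = s^2*t has shape L^2 M (L != M), so D-series; mu = 6 gives D_6.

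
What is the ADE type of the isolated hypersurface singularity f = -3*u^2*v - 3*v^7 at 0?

D_8

The Hessian of f at 0 is [[0, 0], [0, 0]] with rank 0, so corank 2. A Groebner basis of the Jacobian ideal J(f) in C{u,v} is {u^2/7 + v^6, u^3, u*v}; counting standard monomials gives mu = 8. Corank 2; j^3 = -3*u^2*v has shape L^2 M (L != M), so D-series; mu = 8 gives D_8.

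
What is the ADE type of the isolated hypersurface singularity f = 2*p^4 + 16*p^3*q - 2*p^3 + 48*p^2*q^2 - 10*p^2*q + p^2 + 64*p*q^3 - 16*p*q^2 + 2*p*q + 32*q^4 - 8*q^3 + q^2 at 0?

The Hessian of f at 0 is [[2, 2], [2, 2]] with rank 1, so corank 1. A Groebner basis of the Jacobian ideal J(f) in C{p,q} is {p^2 - p - q, p*q + p + q, -p + q^2 - q}; counting standard monomials gives mu = 3. Corank 1: A-series; mu = 3 gives A_3.

A_3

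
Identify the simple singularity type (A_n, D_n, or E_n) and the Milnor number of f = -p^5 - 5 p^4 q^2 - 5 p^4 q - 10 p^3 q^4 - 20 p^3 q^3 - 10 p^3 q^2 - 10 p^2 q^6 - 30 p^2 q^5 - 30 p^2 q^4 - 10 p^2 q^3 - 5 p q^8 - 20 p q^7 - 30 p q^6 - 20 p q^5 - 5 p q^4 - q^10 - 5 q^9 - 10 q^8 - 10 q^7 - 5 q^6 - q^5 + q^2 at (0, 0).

The Hessian of f at 0 is [[0, 0], [0, 2]] with rank 1, so corank 1. A Groebner basis of the Jacobian ideal J(f) in C{p,q} is {p^4, q}; counting standard monomials gives mu = 4. Corank 1: A-series; mu = 4 gives A_4.

Type A_{4}, Milnor number mu = 4.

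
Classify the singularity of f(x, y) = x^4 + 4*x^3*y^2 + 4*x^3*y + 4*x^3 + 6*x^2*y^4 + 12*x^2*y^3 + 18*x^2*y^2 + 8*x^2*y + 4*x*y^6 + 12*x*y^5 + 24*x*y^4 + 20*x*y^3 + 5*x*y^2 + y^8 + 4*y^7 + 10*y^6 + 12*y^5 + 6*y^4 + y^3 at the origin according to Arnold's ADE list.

The Hessian of f at 0 has rank 0. Corank 2; j^3 = (x + y)*(2*x + y)^2 has shape L^2 M (L != M), so D-series; mu = 5 gives D_5.

D_{5}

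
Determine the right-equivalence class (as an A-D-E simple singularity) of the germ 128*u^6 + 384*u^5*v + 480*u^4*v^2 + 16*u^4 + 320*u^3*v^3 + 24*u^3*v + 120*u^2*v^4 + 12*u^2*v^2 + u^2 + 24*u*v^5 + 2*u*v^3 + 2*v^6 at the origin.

The Hessian of f at 0 has rank 1. Corank 1: A-series; mu = 5 gives A_5.

A_{5}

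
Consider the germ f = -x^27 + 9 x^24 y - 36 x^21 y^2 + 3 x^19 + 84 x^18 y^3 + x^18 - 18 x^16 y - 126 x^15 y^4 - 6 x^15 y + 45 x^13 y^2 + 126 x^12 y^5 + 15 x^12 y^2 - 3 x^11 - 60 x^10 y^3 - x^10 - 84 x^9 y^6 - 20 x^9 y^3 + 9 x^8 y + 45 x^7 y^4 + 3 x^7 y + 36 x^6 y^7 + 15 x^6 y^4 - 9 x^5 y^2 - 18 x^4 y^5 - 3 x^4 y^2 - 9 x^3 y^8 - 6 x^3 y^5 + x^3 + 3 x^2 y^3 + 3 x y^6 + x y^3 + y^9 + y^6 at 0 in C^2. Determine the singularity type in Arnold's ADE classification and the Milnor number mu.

Type E_{7}, Milnor number mu = 7.

The Hessian of f at 0 is [[0, 0], [0, 0]] with rank 0, so corank 2. A Groebner basis of the Jacobian ideal J(f) in C{x,y} is {x^3, x*y^2, 3*x^2 + y^3}; counting standard monomials gives mu = 7. Corank 2; j^3 = x^3 is a perfect cube, so E-series; the 4-jet and mu = 7 give E_7.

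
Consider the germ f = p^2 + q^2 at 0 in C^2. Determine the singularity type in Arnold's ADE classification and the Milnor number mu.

The Hessian of f at 0 has rank 2. Corank 0: nondegenerate Morse point, so A_1.

Type A1, Milnor number mu = 1.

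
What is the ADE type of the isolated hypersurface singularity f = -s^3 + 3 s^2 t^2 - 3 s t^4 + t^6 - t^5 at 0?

The Hessian of f at 0 has rank 0. Corank 2; j^3 = -s^3 is a perfect cube, so E-series; the 5-jet and mu = 8 give E_8.

E_8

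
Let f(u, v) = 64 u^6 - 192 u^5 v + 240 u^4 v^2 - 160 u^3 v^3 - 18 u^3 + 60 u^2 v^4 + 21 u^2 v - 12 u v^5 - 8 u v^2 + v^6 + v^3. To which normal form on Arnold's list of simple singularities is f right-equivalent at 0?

The Hessian of f at 0 is [[0, 0], [0, 0]] with rank 0, so corank 2. A Groebner basis of the Jacobian ideal J(f) in C{u,v} is {243*u*v/4 + v^5 - 81*v^2/4, u*v^2 - v^3/3, u^2 - 5*u*v/6 + v^2/6}; counting standard monomials gives mu = 7. Corank 2; j^3 = -(2*u - v)*(3*u - v)^2 has shape L^2 M (L != M), so D-series; mu = 7 gives D_7.

D_{7}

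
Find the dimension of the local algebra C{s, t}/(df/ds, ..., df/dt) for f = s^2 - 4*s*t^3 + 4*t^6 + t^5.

4

The Hessian of f at 0 is [[2, 0], [0, 0]] with rank 1, so corank 1. A Groebner basis of the Jacobian ideal J(f) in C{s,t} is {-s/2 + t^3, s^2, s*t}; counting standard monomials gives mu = 4. Corank 1: A-series; mu = 4 gives A_4.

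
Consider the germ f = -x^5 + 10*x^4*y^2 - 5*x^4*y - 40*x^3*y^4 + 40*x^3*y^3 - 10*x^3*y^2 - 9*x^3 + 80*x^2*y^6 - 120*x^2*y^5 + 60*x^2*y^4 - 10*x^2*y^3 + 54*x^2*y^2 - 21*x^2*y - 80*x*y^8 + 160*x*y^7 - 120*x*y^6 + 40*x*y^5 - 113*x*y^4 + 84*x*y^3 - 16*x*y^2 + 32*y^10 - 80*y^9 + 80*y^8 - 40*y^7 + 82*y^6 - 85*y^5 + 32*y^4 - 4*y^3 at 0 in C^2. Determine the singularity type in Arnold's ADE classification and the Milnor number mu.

Type D_{6}, Milnor number mu = 6.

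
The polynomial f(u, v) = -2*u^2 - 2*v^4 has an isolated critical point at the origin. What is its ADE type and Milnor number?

Type A_{3}, Milnor number mu = 3.

The Hessian of f at 0 is [[-4, 0], [0, 0]] with rank 1, so corank 1. A Groebner basis of the Jacobian ideal J(f) in C{u,v} is {v^3, u}; counting standard monomials gives mu = 3. Corank 1: A-series; mu = 3 gives A_3.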